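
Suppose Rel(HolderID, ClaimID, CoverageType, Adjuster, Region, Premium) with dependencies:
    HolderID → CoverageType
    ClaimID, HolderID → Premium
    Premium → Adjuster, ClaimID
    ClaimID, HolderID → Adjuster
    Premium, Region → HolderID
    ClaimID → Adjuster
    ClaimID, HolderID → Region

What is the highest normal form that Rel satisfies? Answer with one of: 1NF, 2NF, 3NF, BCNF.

Candidate keys: {ClaimID, HolderID}, {HolderID, Premium}, {Premium, Region}. Prime attributes: {ClaimID, HolderID, Premium, Region}.
For HolderID → CoverageType we have {HolderID}⁺ = {CoverageType, HolderID}; {HolderID} is not a superkey, so BCNF fails.
HolderID → CoverageType has non-prime {CoverageType} on the right and a non-superkey on the left, so 3NF fails.
Since {ClaimID} ⊂ {ClaimID, HolderID} and {ClaimID}⁺ ⊇ {Adjuster} with {Adjuster} non-prime, there is a partial dependency; 2NF fails.

1NF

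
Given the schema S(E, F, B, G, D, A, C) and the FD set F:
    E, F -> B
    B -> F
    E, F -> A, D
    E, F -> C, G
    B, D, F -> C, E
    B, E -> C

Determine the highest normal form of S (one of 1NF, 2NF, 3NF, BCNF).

Candidate keys: {B, D}, {B, E}, {E, F}. Prime attributes: {B, D, E, F}.
For B -> F we have {B}⁺ = {B, F}; {B} is not a superkey, so BCNF fails.
Since {F} ⊆ prime attributes and every other non-superkey FD also has a prime right side, the schema is in 3NF.

3NF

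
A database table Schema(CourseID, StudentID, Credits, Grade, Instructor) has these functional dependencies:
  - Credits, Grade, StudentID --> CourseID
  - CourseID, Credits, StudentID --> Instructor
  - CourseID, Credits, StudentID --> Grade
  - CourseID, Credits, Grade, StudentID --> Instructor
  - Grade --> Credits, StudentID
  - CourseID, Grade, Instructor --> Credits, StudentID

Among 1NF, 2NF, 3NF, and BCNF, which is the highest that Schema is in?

BCNF

Candidate keys: {CourseID, Credits, StudentID}, {Grade}. Prime attributes: {CourseID, Credits, Grade, StudentID}.
Every FD has a superkey on the left, so the relation is in BCNF.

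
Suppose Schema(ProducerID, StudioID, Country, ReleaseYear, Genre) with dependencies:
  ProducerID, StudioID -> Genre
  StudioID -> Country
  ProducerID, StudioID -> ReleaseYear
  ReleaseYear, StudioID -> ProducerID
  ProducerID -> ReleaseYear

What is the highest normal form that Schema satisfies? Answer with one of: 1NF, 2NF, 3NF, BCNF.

Candidate keys: {ProducerID, StudioID}, {ReleaseYear, StudioID}. Prime attributes: {ProducerID, ReleaseYear, StudioID}.
StudioID -> Country: {StudioID}⁺ = {Country, StudioID}, which is not all of the attributes, so the left side is not a superkey — BCNF is violated.
StudioID -> Country determines the non-prime attribute {Country} from a non-superkey — 3NF is violated.
{StudioID} is a proper subset of the key {ProducerID, StudioID}, and {StudioID}⁺ contains the non-prime attribute {Country} — a partial dependency, so 2NF is violated.

1NF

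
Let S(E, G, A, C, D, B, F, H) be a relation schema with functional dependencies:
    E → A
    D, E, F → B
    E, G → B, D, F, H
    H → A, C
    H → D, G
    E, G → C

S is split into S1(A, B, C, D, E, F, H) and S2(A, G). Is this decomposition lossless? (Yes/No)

S1 ∩ S2 = {A}; its closure under F is {A}.
The closure covers neither S1 nor S2 entirely; the join is not lossless.

No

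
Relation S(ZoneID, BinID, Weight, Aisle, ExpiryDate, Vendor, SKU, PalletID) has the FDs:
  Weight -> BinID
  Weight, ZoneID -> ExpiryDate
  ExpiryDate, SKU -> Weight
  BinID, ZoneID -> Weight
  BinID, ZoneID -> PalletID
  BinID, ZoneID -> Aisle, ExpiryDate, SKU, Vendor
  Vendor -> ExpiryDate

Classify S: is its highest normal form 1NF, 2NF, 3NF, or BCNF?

3NF

Candidate keys: {BinID, ZoneID}, {ExpiryDate, SKU, ZoneID}, {SKU, Vendor, ZoneID}, {Weight, ZoneID}. Prime attributes: {BinID, ExpiryDate, SKU, Vendor, Weight, ZoneID}.
Weight -> BinID breaks BCNF: {Weight}⁺ = {BinID, Weight}, so {Weight} is not a superkey.
Its right-hand attributes {BinID} are all prime, as are those of every other non-superkey FD — the relation is in 3NF.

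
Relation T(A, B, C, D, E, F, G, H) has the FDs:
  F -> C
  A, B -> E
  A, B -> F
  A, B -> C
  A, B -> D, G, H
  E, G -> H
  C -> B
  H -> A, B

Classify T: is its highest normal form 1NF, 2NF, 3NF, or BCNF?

Candidate keys: {A, B}, {A, C}, {A, F}, {E, G}, {H}. Prime attributes: {A, B, C, E, F, G, H}.
For F -> C we have {F}⁺ = {B, C, F}; {F} is not a superkey, so BCNF fails.
Its right-hand attributes {C} are all prime, as are those of every other non-superkey FD — the relation is in 3NF.

3NF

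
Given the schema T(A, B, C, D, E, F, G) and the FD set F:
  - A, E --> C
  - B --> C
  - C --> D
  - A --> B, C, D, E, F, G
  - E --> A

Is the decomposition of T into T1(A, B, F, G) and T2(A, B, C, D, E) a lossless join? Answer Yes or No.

T1 ∩ T2 = {A, B}; its closure under F is {A, B, C, D, E, F, G}.
Since T1 ⊆ {A, B, C, D, E, F, G}, the intersection is a superkey of T1; the decomposition is lossless.

Yes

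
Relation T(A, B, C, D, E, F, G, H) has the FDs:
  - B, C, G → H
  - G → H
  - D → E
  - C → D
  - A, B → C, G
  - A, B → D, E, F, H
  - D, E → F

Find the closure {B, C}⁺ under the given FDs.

{B, C, D, E, F}

Start with {B, C}.
C → D applies; add {D} → now {B, C, D}.
D → E applies; add {E} → now {B, C, D, E}.
D, E → F applies; add {F} → now {B, C, D, E, F}.
No further FD applies.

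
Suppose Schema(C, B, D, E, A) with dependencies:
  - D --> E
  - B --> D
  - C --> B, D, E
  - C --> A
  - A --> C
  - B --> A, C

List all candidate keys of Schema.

{A}, {B}, {C}

{A} is a candidate key since {A}⁺ = {A, B, C, D, E} covers every attribute.
{B} is a candidate key since {B}⁺ = {A, B, C, D, E} covers every attribute.
{C} is a candidate key since {C}⁺ = {A, B, C, D, E} covers every attribute.
These are minimal and exhaustive — every other superkey contains one of them.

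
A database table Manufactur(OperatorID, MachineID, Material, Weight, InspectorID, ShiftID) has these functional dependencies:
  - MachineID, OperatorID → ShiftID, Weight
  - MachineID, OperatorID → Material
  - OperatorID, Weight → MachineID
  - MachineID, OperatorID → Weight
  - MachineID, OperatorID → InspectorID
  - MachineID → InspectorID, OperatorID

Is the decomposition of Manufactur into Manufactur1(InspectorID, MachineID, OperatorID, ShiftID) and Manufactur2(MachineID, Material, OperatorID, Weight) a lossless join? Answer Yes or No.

Yes

The shared attributes are {MachineID, OperatorID} and {MachineID, OperatorID}⁺ = {InspectorID, MachineID, Material, OperatorID, ShiftID, Weight}.
Manufactur1 is contained in that closure, so Manufactur1 ∩ Manufactur2 → Manufactur1 holds and the join is lossless.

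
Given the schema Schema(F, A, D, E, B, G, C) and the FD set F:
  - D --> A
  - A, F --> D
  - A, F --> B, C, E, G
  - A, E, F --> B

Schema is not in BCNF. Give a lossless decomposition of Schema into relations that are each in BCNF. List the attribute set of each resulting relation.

Candidate keys of the original relation: {A, F}, {D, F}.
Within {A, B, C, D, E, F, G}: {D}⁺ ∩ {A, B, C, D, E, F, G} = {A, D}, not the whole set, so D --> A violates BCNF; decompose into {A, D} and {B, C, D, E, F, G}.
{A, D}: every determinant is a superkey — BCNF.
{B, C, D, E, F, G}: every determinant is a superkey — BCNF.

{A, D}; {B, C, D, E, F, G}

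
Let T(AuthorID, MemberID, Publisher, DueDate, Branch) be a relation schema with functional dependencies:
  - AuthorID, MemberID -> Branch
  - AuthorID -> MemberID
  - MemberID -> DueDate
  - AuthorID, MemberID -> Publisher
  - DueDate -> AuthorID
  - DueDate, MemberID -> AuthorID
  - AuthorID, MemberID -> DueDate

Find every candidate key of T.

{AuthorID}, {DueDate}, {MemberID}

{AuthorID}⁺ = {AuthorID, Branch, DueDate, MemberID, Publisher} — all of the relation — so {AuthorID} is a candidate key.
{DueDate}⁺ = {AuthorID, Branch, DueDate, MemberID, Publisher} — all of the relation — so {DueDate} is a candidate key.
{MemberID}⁺ = {AuthorID, Branch, DueDate, MemberID, Publisher} — all of the relation — so {MemberID} is a candidate key.
No proper subset of any of these is a key, and no other minimal superkey exists.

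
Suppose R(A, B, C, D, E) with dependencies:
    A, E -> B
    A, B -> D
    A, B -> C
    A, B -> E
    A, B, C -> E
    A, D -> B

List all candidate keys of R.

Attributes never on any right-hand side: {A} — every candidate key must contain it.
{A, B} is a candidate key since {A, B}⁺ = {A, B, C, D, E} covers every attribute.
{A, D} is a candidate key since {A, D}⁺ = {A, B, C, D, E} covers every attribute.
{A, E} is a candidate key since {A, E}⁺ = {A, B, C, D, E} covers every attribute.
These are minimal and exhaustive — every other superkey contains one of them.

{A, B}, {A, D}, {A, E}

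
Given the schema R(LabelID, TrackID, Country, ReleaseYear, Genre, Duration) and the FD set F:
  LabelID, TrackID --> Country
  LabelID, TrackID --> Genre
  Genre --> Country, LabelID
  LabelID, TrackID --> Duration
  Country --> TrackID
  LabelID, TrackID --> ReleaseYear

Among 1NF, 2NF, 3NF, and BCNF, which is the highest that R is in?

3NF

Candidate keys: {Country, LabelID}, {Genre}, {LabelID, TrackID}. Prime attributes: {Country, Genre, LabelID, TrackID}.
Country --> TrackID breaks BCNF: {Country}⁺ = {Country, TrackID}, so {Country} is not a superkey.
Its right-hand attributes {TrackID} are all prime, as are those of every other non-superkey FD — the relation is in 3NF.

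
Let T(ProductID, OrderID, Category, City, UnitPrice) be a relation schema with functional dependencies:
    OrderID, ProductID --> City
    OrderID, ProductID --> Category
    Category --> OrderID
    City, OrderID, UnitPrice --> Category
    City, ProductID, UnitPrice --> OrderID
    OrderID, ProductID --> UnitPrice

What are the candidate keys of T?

{Category, ProductID}, {City, ProductID, UnitPrice}, {OrderID, ProductID}

No FD produces {ProductID}, so it must be in every candidate key.
{Category, ProductID} is a candidate key since {Category, ProductID}⁺ = {Category, City, OrderID, ProductID, UnitPrice} covers every attribute.
{OrderID, ProductID} is a candidate key since {OrderID, ProductID}⁺ = {Category, City, OrderID, ProductID, UnitPrice} covers every attribute.
{City, ProductID, UnitPrice} is a candidate key since {City, ProductID, UnitPrice}⁺ = {Category, City, OrderID, ProductID, UnitPrice} covers every attribute.
These are minimal and exhaustive — every other superkey contains one of them.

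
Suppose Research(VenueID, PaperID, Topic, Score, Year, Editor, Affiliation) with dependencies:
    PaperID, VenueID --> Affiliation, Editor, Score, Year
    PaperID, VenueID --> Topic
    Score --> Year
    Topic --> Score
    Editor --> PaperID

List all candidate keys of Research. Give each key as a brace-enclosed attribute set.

Attributes never on any right-hand side: {VenueID} — every candidate key must contain it.
{Editor, VenueID}⁺ = {Affiliation, Editor, PaperID, Score, Topic, VenueID, Year}, which is every attribute, so {Editor, VenueID} is a candidate key.
{PaperID, VenueID}⁺ = {Affiliation, Editor, PaperID, Score, Topic, VenueID, Year}, which is every attribute, so {PaperID, VenueID} is a candidate key.
Any other superkey properly contains one of these, so there are no further candidate keys.

{Editor, VenueID}, {PaperID, VenueID}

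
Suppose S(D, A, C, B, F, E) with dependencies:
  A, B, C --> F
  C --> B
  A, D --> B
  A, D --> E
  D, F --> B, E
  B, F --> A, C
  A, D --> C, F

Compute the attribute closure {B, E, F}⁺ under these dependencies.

Start with {B, E, F}.
B, F --> A, C applies; add {A, C} → now {A, B, C, E, F}.
No further FD applies.

{A, B, C, E, F}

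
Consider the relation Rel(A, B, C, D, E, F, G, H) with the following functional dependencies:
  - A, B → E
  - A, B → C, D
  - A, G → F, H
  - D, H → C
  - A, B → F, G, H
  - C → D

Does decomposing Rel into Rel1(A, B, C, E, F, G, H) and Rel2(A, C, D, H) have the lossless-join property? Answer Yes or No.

Yes

Rel1 ∩ Rel2 = {A, C, H}; its closure under F is {A, C, D, H}.
Since Rel2 ⊆ {A, C, D, H}, the intersection is a superkey of Rel2; the decomposition is lossless.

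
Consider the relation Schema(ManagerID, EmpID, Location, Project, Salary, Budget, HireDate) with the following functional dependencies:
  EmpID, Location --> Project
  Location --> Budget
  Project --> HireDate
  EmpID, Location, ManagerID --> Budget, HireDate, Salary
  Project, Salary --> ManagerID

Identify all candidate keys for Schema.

{EmpID, Location, ManagerID}, {EmpID, Location, Salary}

Attributes never on any right-hand side: {EmpID, Location} — every candidate key must contain all of them.
{EmpID, Location, ManagerID}⁺ = {Budget, EmpID, HireDate, Location, ManagerID, Project, Salary}, which is every attribute, so {EmpID, Location, ManagerID} is a candidate key.
{EmpID, Location, Salary}⁺ = {Budget, EmpID, HireDate, Location, ManagerID, Project, Salary}, which is every attribute, so {EmpID, Location, Salary} is a candidate key.
These are minimal and exhaustive — every other superkey contains one of them.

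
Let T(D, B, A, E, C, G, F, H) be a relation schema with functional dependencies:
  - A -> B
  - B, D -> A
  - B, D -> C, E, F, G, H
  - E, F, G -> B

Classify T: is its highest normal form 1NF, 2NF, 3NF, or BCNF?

Candidate keys: {A, D}, {B, D}, {D, E, F, G}. Prime attributes: {A, B, D, E, F, G}.
For A -> B we have {A}⁺ = {A, B}; {A} is not a superkey, so BCNF fails.
Since {B} ⊆ prime attributes and every other non-superkey FD also has a prime right side, the schema is in 3NF.

3NF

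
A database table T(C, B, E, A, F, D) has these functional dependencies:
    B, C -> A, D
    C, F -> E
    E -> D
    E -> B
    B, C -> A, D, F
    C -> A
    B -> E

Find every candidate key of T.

{C} never appears on the right of any FD, so every key must include it.
{B, C}⁺ = {A, B, C, D, E, F}, which is every attribute, so {B, C} is a candidate key.
{C, E}⁺ = {A, B, C, D, E, F}, which is every attribute, so {C, E} is a candidate key.
{C, F}⁺ = {A, B, C, D, E, F}, which is every attribute, so {C, F} is a candidate key.
These are minimal and exhaustive — every other superkey contains one of them.

{B, C}, {C, E}, {C, F}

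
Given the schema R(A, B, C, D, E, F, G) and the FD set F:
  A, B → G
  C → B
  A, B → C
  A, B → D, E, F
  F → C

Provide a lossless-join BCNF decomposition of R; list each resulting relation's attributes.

Candidate keys of the original relation: {A, B}, {A, C}, {A, F}.
In {A, B, C, D, E, F, G}, {C} is not a superkey ({C}⁺ restricted to this set is {B, C}), so split on C → B into {B, C} and {A, C, D, E, F, G}.
{B, C} is in BCNF.
In {A, C, D, E, F, G}, {F} is not a superkey ({F}⁺ restricted to this set is {C, F}), so split on F → C into {C, F} and {A, D, E, F, G}.
{C, F} is in BCNF.
{A, D, E, F, G} is in BCNF.

{A, D, E, F, G}; {B, C}; {C, F}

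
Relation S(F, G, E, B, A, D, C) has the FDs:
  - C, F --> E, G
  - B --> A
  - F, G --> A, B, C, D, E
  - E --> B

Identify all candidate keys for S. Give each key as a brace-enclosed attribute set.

No FD produces {F}, so it must be in every candidate key.
{C, F} is a candidate key since {C, F}⁺ = {A, B, C, D, E, F, G} covers every attribute.
{F, G} is a candidate key since {F, G}⁺ = {A, B, C, D, E, F, G} covers every attribute.
Any other superkey properly contains one of these, so there are no further candidate keys.

{C, F}, {F, G}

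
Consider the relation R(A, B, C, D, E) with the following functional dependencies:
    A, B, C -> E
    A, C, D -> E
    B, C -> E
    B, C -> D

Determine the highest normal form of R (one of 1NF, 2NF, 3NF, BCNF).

1NF

Candidate key: {A, B, C}. Prime attributes: {A, B, C}.
For A, C, D -> E we have {A, C, D}⁺ = {A, C, D, E}; {A, C, D} is not a superkey, so BCNF fails.
A, C, D -> E has non-prime {E} on the right and a non-superkey on the left, so 3NF fails.
The proper key subset {B, C} of {A, B, C} determines non-prime {D, E}, so the relation is not even in 2NF.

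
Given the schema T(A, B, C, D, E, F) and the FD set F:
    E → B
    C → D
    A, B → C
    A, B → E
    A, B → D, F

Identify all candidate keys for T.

{A, B}, {A, E}

No FD produces {A}, so it must be in every candidate key.
Closure of {A, B} is {A, B, C, D, E, F}, the whole schema; {A, B} is a candidate key.
Closure of {A, E} is {A, B, C, D, E, F}, the whole schema; {A, E} is a candidate key.
No proper subset of any of these is a key, and no other minimal superkey exists.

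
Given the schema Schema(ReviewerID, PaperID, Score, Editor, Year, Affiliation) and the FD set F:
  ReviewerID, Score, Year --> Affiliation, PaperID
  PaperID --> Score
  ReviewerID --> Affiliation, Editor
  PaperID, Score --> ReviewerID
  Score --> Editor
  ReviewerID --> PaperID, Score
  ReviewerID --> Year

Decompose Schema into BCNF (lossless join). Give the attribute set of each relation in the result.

Candidate keys of the original relation: {PaperID}, {ReviewerID}.
Within {Affiliation, Editor, PaperID, ReviewerID, Score, Year}: {Score}⁺ ∩ {Affiliation, Editor, PaperID, ReviewerID, Score, Year} = {Editor, Score}, not the whole set, so Score --> Editor violates BCNF; decompose into {Editor, Score} and {Affiliation, PaperID, ReviewerID, Score, Year}.
{Editor, Score}: every determinant is a superkey — BCNF.
{Affiliation, PaperID, ReviewerID, Score, Year}: every determinant is a superkey — BCNF.

{Affiliation, PaperID, ReviewerID, Score, Year}; {Editor, Score}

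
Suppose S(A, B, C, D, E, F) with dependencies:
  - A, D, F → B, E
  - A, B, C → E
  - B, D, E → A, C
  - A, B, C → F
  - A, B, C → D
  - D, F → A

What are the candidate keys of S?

{A, B, C}, {B, D, E}, {D, F}

{D, F}⁺ = {A, B, C, D, E, F} — all of the relation — so {D, F} is a candidate key.
{A, B, C}⁺ = {A, B, C, D, E, F} — all of the relation — so {A, B, C} is a candidate key.
{B, D, E}⁺ = {A, B, C, D, E, F} — all of the relation — so {B, D, E} is a candidate key.
These are minimal and exhaustive — every other superkey contains one of them.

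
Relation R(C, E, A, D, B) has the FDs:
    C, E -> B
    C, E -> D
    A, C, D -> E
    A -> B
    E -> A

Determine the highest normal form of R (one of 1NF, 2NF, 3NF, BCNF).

Candidate keys: {A, C, D}, {C, E}. Prime attributes: {A, C, D, E}.
A -> B: {A}⁺ = {A, B}, which is not all of the attributes, so the left side is not a superkey — BCNF is violated.
A -> B determines the non-prime attribute {B} from a non-superkey — 3NF is violated.
{E} is a proper subset of the key {C, E}, and {E}⁺ contains the non-prime attribute {B} — a partial dependency, so 2NF is violated.

1NF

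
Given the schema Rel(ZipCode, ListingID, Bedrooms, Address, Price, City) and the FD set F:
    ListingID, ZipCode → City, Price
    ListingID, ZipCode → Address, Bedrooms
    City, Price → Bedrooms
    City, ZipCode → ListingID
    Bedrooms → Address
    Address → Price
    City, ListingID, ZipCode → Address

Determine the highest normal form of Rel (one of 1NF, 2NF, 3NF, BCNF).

Candidate keys: {City, ZipCode}, {ListingID, ZipCode}. Prime attributes: {City, ListingID, ZipCode}.
For City, Price → Bedrooms we have {City, Price}⁺ = {Address, Bedrooms, City, Price}; {City, Price} is not a superkey, so BCNF fails.
City, Price → Bedrooms determines the non-prime attribute {Bedrooms} from a non-superkey — 3NF is violated.
No non-prime attribute depends on a proper subset of any candidate key, so 2NF holds.

2NF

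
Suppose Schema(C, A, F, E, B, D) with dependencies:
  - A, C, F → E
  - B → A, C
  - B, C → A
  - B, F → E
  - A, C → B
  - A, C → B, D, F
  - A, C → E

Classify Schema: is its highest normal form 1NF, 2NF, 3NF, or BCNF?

BCNF

Candidate keys: {A, C}, {B}. Prime attributes: {A, B, C}.
The left-hand side of every FD is a superkey, so BCNF is satisfied.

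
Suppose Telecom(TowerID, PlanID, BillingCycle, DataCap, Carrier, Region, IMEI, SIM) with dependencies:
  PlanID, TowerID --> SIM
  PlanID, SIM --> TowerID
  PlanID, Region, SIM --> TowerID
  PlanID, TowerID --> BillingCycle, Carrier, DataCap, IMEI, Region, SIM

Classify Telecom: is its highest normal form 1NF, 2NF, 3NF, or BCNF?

BCNF

Candidate keys: {PlanID, SIM}, {PlanID, TowerID}. Prime attributes: {PlanID, SIM, TowerID}.
The left-hand side of every FD is a superkey, so BCNF is satisfied.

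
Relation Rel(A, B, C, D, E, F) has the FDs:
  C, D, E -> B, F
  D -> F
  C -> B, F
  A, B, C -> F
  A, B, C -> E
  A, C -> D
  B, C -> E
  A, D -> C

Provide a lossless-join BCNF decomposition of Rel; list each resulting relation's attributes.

Candidate keys of the original relation: {A, C}, {A, D}.
{A, B, C, D, E, F}: {C, D, E} determines {B, C, D, E, F} here but is not a superkey — split on C, D, E -> B, F, giving {B, C, D, E, F} and {A, C, D, E}.
{B, C, D, E, F}: {D} determines {D, F} here but is not a superkey — split on D -> F, giving {D, F} and {B, C, D, E}.
{D, F}: every determinant is a superkey — BCNF.
{B, C, D, E}: {C} determines {B, C, E} here but is not a superkey — split on C -> B, E, giving {B, C, E} and {C, D}.
{B, C, E}: every determinant is a superkey — BCNF.
{C, D}: every determinant is a superkey — BCNF.
{A, C, D, E}: {C} determines {C, E} here but is not a superkey — split on C -> E, giving {C, E} and {A, C, D}.
{C, E}: every determinant is a superkey — BCNF.
{A, C, D}: every determinant is a superkey — BCNF.

{A, C, D}; {B, C, E}; {D, F}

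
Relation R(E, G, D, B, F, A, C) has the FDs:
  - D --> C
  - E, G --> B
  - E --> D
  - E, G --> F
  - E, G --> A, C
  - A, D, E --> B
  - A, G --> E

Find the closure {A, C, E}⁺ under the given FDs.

{A, B, C, D, E}

Start with {A, C, E}.
E --> D applies; add {D} → now {A, C, D, E}.
A, D, E --> B applies; add {B} → now {A, B, C, D, E}.
No further FD applies.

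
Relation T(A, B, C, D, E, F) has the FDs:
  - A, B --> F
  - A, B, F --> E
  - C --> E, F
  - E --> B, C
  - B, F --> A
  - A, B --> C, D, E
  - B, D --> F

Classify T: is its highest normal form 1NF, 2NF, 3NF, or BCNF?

BCNF

Candidate keys: {A, B}, {B, D}, {B, F}, {C}, {E}. Prime attributes: {A, B, C, D, E, F}.
Each dependency's left side is a superkey — BCNF holds.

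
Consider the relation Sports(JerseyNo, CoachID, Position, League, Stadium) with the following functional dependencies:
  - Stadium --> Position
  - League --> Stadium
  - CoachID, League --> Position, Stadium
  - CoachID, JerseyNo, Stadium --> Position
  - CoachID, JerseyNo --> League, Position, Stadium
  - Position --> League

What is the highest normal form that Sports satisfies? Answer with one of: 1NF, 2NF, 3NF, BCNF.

Candidate key: {CoachID, JerseyNo}. Prime attributes: {CoachID, JerseyNo}.
For Stadium --> Position we have {Stadium}⁺ = {League, Position, Stadium}; {Stadium} is not a superkey, so BCNF fails.
Because {Position} is non-prime and the left side of Stadium --> Position is not a superkey, the relation is not in 3NF.
Checking every proper subset of each key, none determines a non-prime attribute — 2NF is satisfied.

2NF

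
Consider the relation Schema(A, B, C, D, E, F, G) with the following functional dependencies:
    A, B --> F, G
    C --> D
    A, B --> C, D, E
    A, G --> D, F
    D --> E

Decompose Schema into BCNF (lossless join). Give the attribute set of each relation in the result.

Candidate key of the original relation: {A, B}.
{A, B, C, D, E, F, G}: {C} determines {C, D, E} here but is not a superkey — split on C --> D, E, giving {C, D, E} and {A, B, C, F, G}.
{C, D, E}: {D} determines {D, E} here but is not a superkey — split on D --> E, giving {D, E} and {C, D}.
{D, E} has no BCNF violation.
{C, D} has no BCNF violation.
{A, B, C, F, G}: {A, G} determines {A, F, G} here but is not a superkey — split on A, G --> F, giving {A, F, G} and {A, B, C, G}.
{A, F, G} has no BCNF violation.
{A, B, C, G} has no BCNF violation.

{A, B, C, G}; {A, F, G}; {C, D}; {D, E}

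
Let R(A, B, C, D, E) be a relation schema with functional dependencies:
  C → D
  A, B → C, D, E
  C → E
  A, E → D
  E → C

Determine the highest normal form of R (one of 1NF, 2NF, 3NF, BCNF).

2NF

Candidate key: {A, B}. Prime attributes: {A, B}.
For C → D we have {C}⁺ = {C, D, E}; {C} is not a superkey, so BCNF fails.
C → D determines the non-prime attribute {D} from a non-superkey — 3NF is violated.
No non-prime attribute depends on a proper subset of any candidate key, so 2NF holds.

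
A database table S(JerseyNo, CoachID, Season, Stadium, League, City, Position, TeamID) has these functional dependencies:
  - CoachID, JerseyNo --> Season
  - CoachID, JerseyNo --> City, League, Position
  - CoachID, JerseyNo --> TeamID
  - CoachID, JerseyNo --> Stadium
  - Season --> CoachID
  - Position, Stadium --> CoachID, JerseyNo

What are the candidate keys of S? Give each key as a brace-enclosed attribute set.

{CoachID, JerseyNo}, {JerseyNo, Season}, {Position, Stadium}

Closure of {CoachID, JerseyNo} is {City, CoachID, JerseyNo, League, Position, Season, Stadium, TeamID}, the whole schema; {CoachID, JerseyNo} is a candidate key.
Closure of {JerseyNo, Season} is {City, CoachID, JerseyNo, League, Position, Season, Stadium, TeamID}, the whole schema; {JerseyNo, Season} is a candidate key.
Closure of {Position, Stadium} is {City, CoachID, JerseyNo, League, Position, Season, Stadium, TeamID}, the whole schema; {Position, Stadium} is a candidate key.
These are minimal and exhaustive — every other superkey contains one of them.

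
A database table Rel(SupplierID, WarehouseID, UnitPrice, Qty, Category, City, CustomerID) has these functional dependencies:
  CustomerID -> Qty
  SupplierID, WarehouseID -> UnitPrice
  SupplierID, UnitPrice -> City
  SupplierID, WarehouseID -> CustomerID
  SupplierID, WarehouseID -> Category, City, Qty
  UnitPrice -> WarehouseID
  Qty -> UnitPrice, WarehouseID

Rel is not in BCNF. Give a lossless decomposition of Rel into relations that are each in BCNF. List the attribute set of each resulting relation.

{Category, City, CustomerID, SupplierID}; {CustomerID, Qty}; {Qty, UnitPrice}; {UnitPrice, WarehouseID}

Candidate keys of the original relation: {CustomerID, SupplierID}, {Qty, SupplierID}, {SupplierID, UnitPrice}, {SupplierID, WarehouseID}.
In {Category, City, CustomerID, Qty, SupplierID, UnitPrice, WarehouseID}, {CustomerID} is not a superkey ({CustomerID}⁺ restricted to this set is {CustomerID, Qty, UnitPrice, WarehouseID}), so split on CustomerID -> Qty, UnitPrice, WarehouseID into {CustomerID, Qty, UnitPrice, WarehouseID} and {Category, City, CustomerID, SupplierID}.
In {CustomerID, Qty, UnitPrice, WarehouseID}, {UnitPrice} is not a superkey ({UnitPrice}⁺ restricted to this set is {UnitPrice, WarehouseID}), so split on UnitPrice -> WarehouseID into {UnitPrice, WarehouseID} and {CustomerID, Qty, UnitPrice}.
{UnitPrice, WarehouseID}: every determinant is a superkey — BCNF.
In {CustomerID, Qty, UnitPrice}, {Qty} is not a superkey ({Qty}⁺ restricted to this set is {Qty, UnitPrice}), so split on Qty -> UnitPrice into {Qty, UnitPrice} and {CustomerID, Qty}.
{Qty, UnitPrice}: every determinant is a superkey — BCNF.
{CustomerID, Qty}: every determinant is a superkey — BCNF.
{Category, City, CustomerID, SupplierID}: every determinant is a superkey — BCNF.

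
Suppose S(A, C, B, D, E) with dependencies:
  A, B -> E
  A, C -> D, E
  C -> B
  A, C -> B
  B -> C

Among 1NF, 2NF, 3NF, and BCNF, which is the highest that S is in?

Candidate keys: {A, B}, {A, C}. Prime attributes: {A, B, C}.
C -> B breaks BCNF: {C}⁺ = {B, C}, so {C} is not a superkey.
Its right-hand attributes {B} are all prime, as are those of every other non-superkey FD — the relation is in 3NF.

3NF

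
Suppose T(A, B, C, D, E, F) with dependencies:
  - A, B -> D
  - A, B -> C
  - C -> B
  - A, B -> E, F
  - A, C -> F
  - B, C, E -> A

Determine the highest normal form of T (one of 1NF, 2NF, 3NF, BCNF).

3NF

Candidate keys: {A, B}, {A, C}, {C, E}. Prime attributes: {A, B, C, E}.
For C -> B we have {C}⁺ = {B, C}; {C} is not a superkey, so BCNF fails.
Since {B} ⊆ prime attributes and every other non-superkey FD also has a prime right side, the schema is in 3NF.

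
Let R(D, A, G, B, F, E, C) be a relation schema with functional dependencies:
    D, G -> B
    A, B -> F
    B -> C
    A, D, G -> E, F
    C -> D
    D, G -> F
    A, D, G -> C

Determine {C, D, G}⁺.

{B, C, D, F, G}

Start with {C, D, G}.
D, G -> B applies; add {B} → now {B, C, D, G}.
D, G -> F applies; add {F} → now {B, C, D, F, G}.
No further FD applies.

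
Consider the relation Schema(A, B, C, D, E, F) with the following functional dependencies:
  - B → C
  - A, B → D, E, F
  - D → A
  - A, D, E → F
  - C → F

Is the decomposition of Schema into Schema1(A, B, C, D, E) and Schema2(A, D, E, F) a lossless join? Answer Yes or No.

Yes

Common attributes: {A, D, E}; their closure is {A, D, E, F}.
Since Schema2 ⊆ {A, D, E, F}, the intersection is a superkey of Schema2; the decomposition is lossless.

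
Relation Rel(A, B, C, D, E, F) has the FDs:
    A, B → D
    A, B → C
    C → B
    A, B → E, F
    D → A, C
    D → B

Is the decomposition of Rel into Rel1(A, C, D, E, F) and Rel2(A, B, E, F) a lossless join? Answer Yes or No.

The shared attributes are {A, E, F} and {A, E, F}⁺ = {A, E, F}.
The closure covers neither Rel1 nor Rel2 entirely; the join is not lossless.

No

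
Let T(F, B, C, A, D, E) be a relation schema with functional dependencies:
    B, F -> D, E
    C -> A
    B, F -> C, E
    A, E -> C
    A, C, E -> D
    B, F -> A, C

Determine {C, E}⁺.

{A, C, D, E}

Start with {C, E}.
C -> A applies; add {A} → now {A, C, E}.
A, C, E -> D applies; add {D} → now {A, C, D, E}.
No further FD applies.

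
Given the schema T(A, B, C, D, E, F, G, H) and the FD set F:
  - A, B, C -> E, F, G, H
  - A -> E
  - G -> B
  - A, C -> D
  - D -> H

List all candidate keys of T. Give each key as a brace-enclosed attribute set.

{A, C} never appear on the right of any FD, so every key must include all of them.
Closure of {A, B, C} is {A, B, C, D, E, F, G, H}, the whole schema; {A, B, C} is a candidate key.
Closure of {A, C, G} is {A, B, C, D, E, F, G, H}, the whole schema; {A, C, G} is a candidate key.
Any other superkey properly contains one of these, so there are no further candidate keys.

{A, B, C}, {A, C, G}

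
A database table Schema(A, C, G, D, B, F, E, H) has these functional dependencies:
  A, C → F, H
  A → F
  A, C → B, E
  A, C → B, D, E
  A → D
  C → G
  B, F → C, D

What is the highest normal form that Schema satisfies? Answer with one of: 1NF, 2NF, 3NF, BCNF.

Candidate keys: {A, B}, {A, C}. Prime attributes: {A, B, C}.
For A → F we have {A}⁺ = {A, D, F}; {A} is not a superkey, so BCNF fails.
A → F determines the non-prime attribute {F} from a non-superkey — 3NF is violated.
The proper key subset {A} of {A, B} determines non-prime {D, F}, so the relation is not even in 2NF.

1NF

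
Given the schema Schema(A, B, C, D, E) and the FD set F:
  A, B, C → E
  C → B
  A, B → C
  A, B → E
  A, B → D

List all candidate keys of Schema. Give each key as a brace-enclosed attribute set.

No FD produces {A}, so it must be in every candidate key.
Closure of {A, B} is {A, B, C, D, E}, the whole schema; {A, B} is a candidate key.
Closure of {A, C} is {A, B, C, D, E}, the whole schema; {A, C} is a candidate key.
Any other superkey properly contains one of these, so there are no further candidate keys.

{A, B}, {A, C}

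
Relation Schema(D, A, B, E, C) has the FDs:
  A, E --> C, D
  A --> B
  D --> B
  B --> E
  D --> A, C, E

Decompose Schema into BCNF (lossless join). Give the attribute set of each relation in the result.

Candidate keys of the original relation: {A}, {D}.
In {A, B, C, D, E}, {B} is not a superkey ({B}⁺ restricted to this set is {B, E}), so split on B --> E into {B, E} and {A, B, C, D}.
{B, E}: every determinant is a superkey — BCNF.
{A, B, C, D}: every determinant is a superkey — BCNF.

{A, B, C, D}; {B, E}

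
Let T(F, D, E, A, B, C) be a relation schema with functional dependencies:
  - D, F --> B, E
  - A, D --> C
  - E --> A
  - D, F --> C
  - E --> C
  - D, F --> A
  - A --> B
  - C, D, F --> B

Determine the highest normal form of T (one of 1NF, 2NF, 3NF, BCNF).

Candidate key: {D, F}. Prime attributes: {D, F}.
A, D --> C breaks BCNF: {A, D}⁺ = {A, B, C, D}, so {A, D} is not a superkey.
A, D --> C has non-prime {C} on the right and a non-superkey on the left, so 3NF fails.
No non-prime attribute depends on a proper subset of any candidate key, so 2NF holds.

2NF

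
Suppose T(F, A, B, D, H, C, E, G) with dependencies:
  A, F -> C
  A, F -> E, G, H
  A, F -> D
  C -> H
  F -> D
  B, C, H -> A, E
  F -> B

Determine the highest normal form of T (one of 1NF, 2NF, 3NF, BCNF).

Candidate keys: {A, F}, {C, F}. Prime attributes: {A, C, F}.
For C -> H we have {C}⁺ = {C, H}; {C} is not a superkey, so BCNF fails.
C -> H has non-prime {H} on the right and a non-superkey on the left, so 3NF fails.
Since {F} ⊂ {A, F} and {F}⁺ ⊇ {B, D} with {B, D} non-prime, there is a partial dependency; 2NF fails.

1NF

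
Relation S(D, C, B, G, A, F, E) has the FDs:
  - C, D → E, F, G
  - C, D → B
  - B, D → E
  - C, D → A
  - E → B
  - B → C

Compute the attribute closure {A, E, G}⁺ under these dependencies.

Start with {A, E, G}.
E → B applies; add {B} → now {A, B, E, G}.
B → C applies; add {C} → now {A, B, C, E, G}.
No further FD applies.

{A, B, C, E, G}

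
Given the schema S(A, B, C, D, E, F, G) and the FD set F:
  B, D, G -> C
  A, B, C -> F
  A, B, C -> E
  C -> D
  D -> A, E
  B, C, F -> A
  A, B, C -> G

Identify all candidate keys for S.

Attributes never on any right-hand side: {B} — every candidate key must contain it.
{B, C} is a candidate key since {B, C}⁺ = {A, B, C, D, E, F, G} covers every attribute.
{B, D, G} is a candidate key since {B, D, G}⁺ = {A, B, C, D, E, F, G} covers every attribute.
No proper subset of any of these is a key, and no other minimal superkey exists.

{B, C}, {B, D, G}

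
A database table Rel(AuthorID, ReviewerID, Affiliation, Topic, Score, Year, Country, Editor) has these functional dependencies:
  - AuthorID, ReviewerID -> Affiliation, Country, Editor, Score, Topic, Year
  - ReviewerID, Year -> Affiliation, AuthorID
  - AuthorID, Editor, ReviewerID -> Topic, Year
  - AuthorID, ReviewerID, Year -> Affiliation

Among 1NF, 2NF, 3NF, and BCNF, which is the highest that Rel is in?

Candidate keys: {AuthorID, ReviewerID}, {ReviewerID, Year}. Prime attributes: {AuthorID, ReviewerID, Year}.
Each dependency's left side is a superkey — BCNF holds.

BCNF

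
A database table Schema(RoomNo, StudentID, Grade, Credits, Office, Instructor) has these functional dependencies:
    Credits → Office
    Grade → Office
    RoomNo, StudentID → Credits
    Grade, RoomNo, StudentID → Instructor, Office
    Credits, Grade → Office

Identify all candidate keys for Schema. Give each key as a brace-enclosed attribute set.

{Grade, RoomNo, StudentID}

{Grade, RoomNo, StudentID} never appear on the right of any FD, so every key must include all of them.
Closure of {Grade, RoomNo, StudentID} is {Credits, Grade, Instructor, Office, RoomNo, StudentID}, the whole schema; {Grade, RoomNo, StudentID} is a candidate key.
No other minimal set has full closure, so this is the only candidate key.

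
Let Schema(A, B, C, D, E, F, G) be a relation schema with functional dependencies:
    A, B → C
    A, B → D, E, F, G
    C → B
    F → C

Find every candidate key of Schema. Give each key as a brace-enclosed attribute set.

{A, B}, {A, C}, {A, F}

No FD produces {A}, so it must be in every candidate key.
Closure of {A, B} is {A, B, C, D, E, F, G}, the whole schema; {A, B} is a candidate key.
Closure of {A, C} is {A, B, C, D, E, F, G}, the whole schema; {A, C} is a candidate key.
Closure of {A, F} is {A, B, C, D, E, F, G}, the whole schema; {A, F} is a candidate key.
No proper subset of any of these is a key, and no other minimal superkey exists.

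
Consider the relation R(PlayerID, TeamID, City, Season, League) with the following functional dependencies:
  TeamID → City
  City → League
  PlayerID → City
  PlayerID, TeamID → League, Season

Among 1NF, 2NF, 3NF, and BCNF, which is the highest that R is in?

1NF

Candidate key: {PlayerID, TeamID}. Prime attributes: {PlayerID, TeamID}.
TeamID → City breaks BCNF: {TeamID}⁺ = {City, League, TeamID}, so {TeamID} is not a superkey.
Because {City} is non-prime and the left side of TeamID → City is not a superkey, the relation is not in 3NF.
The proper key subset {PlayerID} of {PlayerID, TeamID} determines non-prime {City, League}, so the relation is not even in 2NF.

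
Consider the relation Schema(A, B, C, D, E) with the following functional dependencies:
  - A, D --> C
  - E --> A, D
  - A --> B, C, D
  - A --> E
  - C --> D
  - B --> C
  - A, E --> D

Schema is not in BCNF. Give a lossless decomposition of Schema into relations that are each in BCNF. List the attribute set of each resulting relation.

Candidate keys of the original relation: {A}, {E}.
In {A, B, C, D, E}, {C} is not a superkey ({C}⁺ restricted to this set is {C, D}), so split on C --> D into {C, D} and {A, B, C, E}.
{C, D}: every determinant is a superkey — BCNF.
In {A, B, C, E}, {B} is not a superkey ({B}⁺ restricted to this set is {B, C}), so split on B --> C into {B, C} and {A, B, E}.
{B, C}: every determinant is a superkey — BCNF.
{A, B, E}: every determinant is a superkey — BCNF.

{A, B, E}; {B, C}; {C, D}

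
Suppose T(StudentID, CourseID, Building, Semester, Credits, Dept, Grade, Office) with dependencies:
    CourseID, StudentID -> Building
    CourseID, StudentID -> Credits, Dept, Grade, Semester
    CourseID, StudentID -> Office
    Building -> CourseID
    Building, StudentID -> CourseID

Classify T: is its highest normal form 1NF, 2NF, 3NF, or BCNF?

Candidate keys: {Building, StudentID}, {CourseID, StudentID}. Prime attributes: {Building, CourseID, StudentID}.
Building -> CourseID: {Building}⁺ = {Building, CourseID}, which is not all of the attributes, so the left side is not a superkey — BCNF is violated.
Since {CourseID} ⊆ prime attributes and every other non-superkey FD also has a prime right side, the schema is in 3NF.

3NF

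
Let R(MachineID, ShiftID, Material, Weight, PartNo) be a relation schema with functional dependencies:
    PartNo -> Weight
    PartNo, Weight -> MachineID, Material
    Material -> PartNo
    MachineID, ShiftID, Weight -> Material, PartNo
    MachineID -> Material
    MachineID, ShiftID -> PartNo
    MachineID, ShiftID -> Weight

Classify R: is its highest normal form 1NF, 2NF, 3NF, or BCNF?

Candidate keys: {MachineID, ShiftID}, {Material, ShiftID}, {PartNo, ShiftID}. Prime attributes: {MachineID, Material, PartNo, ShiftID}.
PartNo -> Weight breaks BCNF: {PartNo}⁺ = {MachineID, Material, PartNo, Weight}, so {PartNo} is not a superkey.
PartNo -> Weight has non-prime {Weight} on the right and a non-superkey on the left, so 3NF fails.
The proper key subset {MachineID} of {MachineID, ShiftID} determines non-prime {Weight}, so the relation is not even in 2NF.

1NF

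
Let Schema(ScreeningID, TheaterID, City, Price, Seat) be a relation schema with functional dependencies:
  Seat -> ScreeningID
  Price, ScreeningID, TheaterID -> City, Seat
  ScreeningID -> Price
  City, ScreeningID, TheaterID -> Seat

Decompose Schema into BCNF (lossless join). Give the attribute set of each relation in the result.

{City, Seat, TheaterID}; {Price, ScreeningID}; {ScreeningID, Seat}

Candidate keys of the original relation: {ScreeningID, TheaterID}, {Seat, TheaterID}.
{City, Price, ScreeningID, Seat, TheaterID}: {Seat} determines {Price, ScreeningID, Seat} here but is not a superkey — split on Seat -> Price, ScreeningID, giving {Price, ScreeningID, Seat} and {City, Seat, TheaterID}.
{Price, ScreeningID, Seat}: {ScreeningID} determines {Price, ScreeningID} here but is not a superkey — split on ScreeningID -> Price, giving {Price, ScreeningID} and {ScreeningID, Seat}.
{Price, ScreeningID} is in BCNF.
{ScreeningID, Seat} is in BCNF.
{City, Seat, TheaterID} is in BCNF.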